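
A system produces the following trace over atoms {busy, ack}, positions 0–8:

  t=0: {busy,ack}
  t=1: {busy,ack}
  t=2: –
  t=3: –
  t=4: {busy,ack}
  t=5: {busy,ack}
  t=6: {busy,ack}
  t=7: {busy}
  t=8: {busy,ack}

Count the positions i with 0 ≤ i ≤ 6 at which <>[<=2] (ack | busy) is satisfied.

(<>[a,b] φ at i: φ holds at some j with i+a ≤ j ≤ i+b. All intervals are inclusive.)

7

Evaluate at each i in [0,6]:
  i=0: ✓ (witness j=0)
  i=1: ✓ (witness j=1)
  i=2: ✓ (witness j=4)
  i=3: ✓ (witness j=4)
  i=4: ✓ (witness j=4)
  i=5: ✓ (witness j=5)
  i=6: ✓ (witness j=6)
Positions where it holds: {0, 1, 2, 3, 4, 5, 6} → 7.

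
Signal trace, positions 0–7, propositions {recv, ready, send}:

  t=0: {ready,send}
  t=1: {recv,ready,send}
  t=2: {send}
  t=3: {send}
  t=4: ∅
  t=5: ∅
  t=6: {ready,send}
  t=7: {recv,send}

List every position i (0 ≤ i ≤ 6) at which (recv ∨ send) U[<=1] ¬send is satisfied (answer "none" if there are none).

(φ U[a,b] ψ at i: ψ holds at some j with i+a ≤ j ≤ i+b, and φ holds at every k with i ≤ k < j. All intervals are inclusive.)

Evaluate at each i in [0,6]:
  i=0: ✗ (no rhs in [0,1])
  i=1: ✗ (no rhs in [1,2])
  i=2: ✗ (no rhs in [2,3])
  i=3: ✓ (rhs at j=4; lhs holds on [3,3])
  i=4: ✓ (rhs at j=4)
  i=5: ✓ (rhs at j=5)
  i=6: ✗ (no rhs in [6,7])

3, 4, 5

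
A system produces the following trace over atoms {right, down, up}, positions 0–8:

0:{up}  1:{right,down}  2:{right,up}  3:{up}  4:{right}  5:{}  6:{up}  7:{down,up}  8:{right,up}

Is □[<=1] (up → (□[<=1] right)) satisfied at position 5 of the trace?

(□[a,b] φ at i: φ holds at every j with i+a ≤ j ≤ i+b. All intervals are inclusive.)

Check (up → (□[<=1] right)) at every j in [5,6]:
  j=5: antecedent false → ✓
  j=6: antecedent true; consequent fails at 6 → ✗
Fails at j=6 → formula fails.

No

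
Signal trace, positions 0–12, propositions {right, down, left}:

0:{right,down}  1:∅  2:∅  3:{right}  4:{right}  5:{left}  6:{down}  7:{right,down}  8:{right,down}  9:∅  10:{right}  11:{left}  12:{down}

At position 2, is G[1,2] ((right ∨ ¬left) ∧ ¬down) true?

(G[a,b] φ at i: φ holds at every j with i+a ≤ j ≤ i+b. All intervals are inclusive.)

Check ((right ∨ ¬left) ∧ ¬down) at every j in [3,4]:
  j=3: true
  j=4: true
All positions satisfy it → formula holds.

True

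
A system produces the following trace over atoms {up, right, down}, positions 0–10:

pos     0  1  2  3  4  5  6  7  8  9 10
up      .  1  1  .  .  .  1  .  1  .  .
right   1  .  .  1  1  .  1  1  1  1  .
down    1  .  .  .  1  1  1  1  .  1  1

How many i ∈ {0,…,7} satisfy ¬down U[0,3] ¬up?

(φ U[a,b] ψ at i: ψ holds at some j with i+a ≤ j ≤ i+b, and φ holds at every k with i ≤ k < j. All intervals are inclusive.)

Evaluate at each i in [0,7]:
  i=0: ✓ (rhs at j=0)
  i=1: ✓ (rhs at j=3; lhs holds on [1,2])
  i=2: ✓ (rhs at j=3; lhs holds on [2,2])
  i=3: ✓ (rhs at j=3)
  i=4: ✓ (rhs at j=4)
  i=5: ✓ (rhs at j=5)
  i=6: ✗ (lhs fails at k=6 before rhs at j=7)
  i=7: ✓ (rhs at j=7)
Positions where it holds: {0, 1, 2, 3, 4, 5, 7} → 7.

7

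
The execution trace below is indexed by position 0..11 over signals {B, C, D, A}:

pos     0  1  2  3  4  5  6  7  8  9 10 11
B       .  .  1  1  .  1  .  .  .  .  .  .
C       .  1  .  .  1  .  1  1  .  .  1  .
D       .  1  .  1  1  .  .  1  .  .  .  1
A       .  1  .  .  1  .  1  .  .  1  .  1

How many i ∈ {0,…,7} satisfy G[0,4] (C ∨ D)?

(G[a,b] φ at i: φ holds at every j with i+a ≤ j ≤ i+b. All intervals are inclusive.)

Evaluate at each i in [0,7]:
  i=0: ✗ (fails at j=0)
  i=1: ✗ (fails at j=2)
  i=2: ✗ (fails at j=2)
  i=3: ✗ (fails at j=5)
  i=4: ✗ (fails at j=5)
  i=5: ✗ (fails at j=5)
  i=6: ✗ (fails at j=8)
  i=7: ✗ (fails at j=8)
Positions where it holds: {} → 0.

0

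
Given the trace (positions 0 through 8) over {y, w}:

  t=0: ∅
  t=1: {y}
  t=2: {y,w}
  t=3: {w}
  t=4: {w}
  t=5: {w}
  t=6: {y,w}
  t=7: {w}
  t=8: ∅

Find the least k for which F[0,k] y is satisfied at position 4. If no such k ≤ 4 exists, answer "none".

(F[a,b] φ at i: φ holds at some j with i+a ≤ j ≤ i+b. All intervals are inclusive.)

Scan j = 4,5,… for y:
  j=4: fails
  j=5: fails
  j=6: holds
First hit at j=6, so smallest k = 6-4 = 2.

2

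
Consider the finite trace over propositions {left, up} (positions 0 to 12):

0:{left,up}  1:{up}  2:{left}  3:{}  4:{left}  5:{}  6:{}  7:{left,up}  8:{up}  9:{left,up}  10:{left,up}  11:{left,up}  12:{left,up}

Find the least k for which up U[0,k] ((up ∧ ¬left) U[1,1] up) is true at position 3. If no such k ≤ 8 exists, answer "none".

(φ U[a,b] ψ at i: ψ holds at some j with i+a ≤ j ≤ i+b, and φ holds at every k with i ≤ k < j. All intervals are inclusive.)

Need earliest j ≥ 3 with ((up ∧ ¬left) U[1,1] up), and up at every k in [3,j-1].
  j=3: rhs fails.
  j=4: rhs fails.
  j=5: rhs fails.
  j=6: rhs fails.
  j=7: rhs fails.
  j=8: rhs holds but lhs fails at k=3.
  j=9: rhs fails.
  j=10: rhs fails.
  j=11: rhs fails.
No witness within the range → none.

none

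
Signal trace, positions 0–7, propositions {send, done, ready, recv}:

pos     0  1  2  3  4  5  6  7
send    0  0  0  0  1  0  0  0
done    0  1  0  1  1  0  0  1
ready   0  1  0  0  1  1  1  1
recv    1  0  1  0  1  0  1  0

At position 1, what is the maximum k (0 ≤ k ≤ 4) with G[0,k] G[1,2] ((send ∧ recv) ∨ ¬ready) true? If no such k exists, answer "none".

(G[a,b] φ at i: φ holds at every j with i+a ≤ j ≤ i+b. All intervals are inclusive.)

1

G[1,2] ((send ∧ recv) ∨ ¬ready) must hold from j=1 onward; find where it first fails.
  j=1: holds
  j=2: holds
  j=3: fails
Holds on [1,2], so largest k = 1.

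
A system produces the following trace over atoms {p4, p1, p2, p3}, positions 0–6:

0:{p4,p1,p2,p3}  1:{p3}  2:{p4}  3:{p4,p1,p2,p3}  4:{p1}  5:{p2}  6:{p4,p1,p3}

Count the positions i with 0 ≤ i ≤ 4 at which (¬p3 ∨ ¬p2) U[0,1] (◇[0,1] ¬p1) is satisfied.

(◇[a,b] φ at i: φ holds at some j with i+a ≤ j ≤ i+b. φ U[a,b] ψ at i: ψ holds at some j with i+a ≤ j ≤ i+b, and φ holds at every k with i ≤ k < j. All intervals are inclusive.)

4

Evaluate at each i in [0,4]:
  i=0: ✓ (rhs at j=0)
  i=1: ✓ (rhs at j=1)
  i=2: ✓ (rhs at j=2)
  i=3: ✗ (lhs fails at k=3 before rhs at j=4)
  i=4: ✓ (rhs at j=4)
Positions where it holds: {0, 1, 2, 4} → 4.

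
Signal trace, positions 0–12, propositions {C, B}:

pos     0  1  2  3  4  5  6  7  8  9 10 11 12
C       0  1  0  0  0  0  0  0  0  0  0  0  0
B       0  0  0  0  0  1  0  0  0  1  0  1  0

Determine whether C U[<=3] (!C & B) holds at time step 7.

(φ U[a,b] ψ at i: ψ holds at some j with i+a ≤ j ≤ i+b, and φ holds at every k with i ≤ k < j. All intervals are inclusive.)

No

Need some j in [7,10] with (!C & B), and C at every k in [7,j-1].
  j=7: (!C & B) false.
  j=8: (!C & B) false.
  j=9: (!C & B) holds, but C fails at k=7 → not this j.
  j=10: (!C & B) false.
No j in the window works → until fails.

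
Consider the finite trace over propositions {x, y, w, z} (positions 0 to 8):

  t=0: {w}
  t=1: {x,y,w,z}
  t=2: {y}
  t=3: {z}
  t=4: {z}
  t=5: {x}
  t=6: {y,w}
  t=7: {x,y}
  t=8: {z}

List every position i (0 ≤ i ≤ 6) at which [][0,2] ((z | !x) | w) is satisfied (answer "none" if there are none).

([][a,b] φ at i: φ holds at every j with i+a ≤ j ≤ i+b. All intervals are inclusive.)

Evaluate at each i in [0,6]:
  i=0: ✓ (all of [0,2])
  i=1: ✓ (all of [1,3])
  i=2: ✓ (all of [2,4])
  i=3: ✗ (fails at j=5)
  i=4: ✗ (fails at j=5)
  i=5: ✗ (fails at j=5)
  i=6: ✗ (fails at j=7)

0, 1, 2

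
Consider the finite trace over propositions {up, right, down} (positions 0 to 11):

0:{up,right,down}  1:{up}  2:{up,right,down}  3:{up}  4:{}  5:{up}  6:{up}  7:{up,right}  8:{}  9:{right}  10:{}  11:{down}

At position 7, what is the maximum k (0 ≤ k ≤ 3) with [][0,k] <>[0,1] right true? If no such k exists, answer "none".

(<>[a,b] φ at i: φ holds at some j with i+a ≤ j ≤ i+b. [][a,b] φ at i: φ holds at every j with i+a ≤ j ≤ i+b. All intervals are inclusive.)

2

<>[0,1] right must hold from j=7 onward; find where it first fails.
  j=7: holds
  j=8: holds
  j=9: holds
  j=10: fails
Holds on [7,9], so largest k = 2.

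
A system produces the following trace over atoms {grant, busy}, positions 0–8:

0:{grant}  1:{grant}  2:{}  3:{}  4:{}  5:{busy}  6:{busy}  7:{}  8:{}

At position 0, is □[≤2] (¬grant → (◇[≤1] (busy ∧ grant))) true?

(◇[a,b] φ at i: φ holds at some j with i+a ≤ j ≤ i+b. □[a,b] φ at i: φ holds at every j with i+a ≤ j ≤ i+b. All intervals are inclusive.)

False

Check (¬grant → (◇[≤1] (busy ∧ grant))) at every j in [0,2]:
  j=0: antecedent false → ✓
  j=1: antecedent false → ✓
  j=2: antecedent true; consequent fails (none in [2,3]) → ✗
Fails at j=2 → formula fails.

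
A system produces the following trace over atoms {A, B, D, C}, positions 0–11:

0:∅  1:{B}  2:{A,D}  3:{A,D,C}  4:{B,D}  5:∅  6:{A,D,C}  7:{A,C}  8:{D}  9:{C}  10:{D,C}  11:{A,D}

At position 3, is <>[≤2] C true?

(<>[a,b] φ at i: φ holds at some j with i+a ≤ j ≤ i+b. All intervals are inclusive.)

Check C at each j in [3,5]:
  j=3: true
  j=4: false
  j=5: false
Found at j=3 → formula holds.

Yes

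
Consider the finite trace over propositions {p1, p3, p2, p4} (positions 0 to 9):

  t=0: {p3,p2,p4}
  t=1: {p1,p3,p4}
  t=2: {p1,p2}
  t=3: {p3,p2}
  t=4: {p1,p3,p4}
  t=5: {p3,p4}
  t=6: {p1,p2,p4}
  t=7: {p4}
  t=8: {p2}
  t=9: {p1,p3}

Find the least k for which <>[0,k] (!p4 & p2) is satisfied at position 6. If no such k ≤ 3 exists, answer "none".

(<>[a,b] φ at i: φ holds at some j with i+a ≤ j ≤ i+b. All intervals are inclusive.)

Scan j = 6,7,… for (!p4 & p2):
  j=6: fails
  j=7: fails
  j=8: holds
First hit at j=8, so smallest k = 8-6 = 2.

2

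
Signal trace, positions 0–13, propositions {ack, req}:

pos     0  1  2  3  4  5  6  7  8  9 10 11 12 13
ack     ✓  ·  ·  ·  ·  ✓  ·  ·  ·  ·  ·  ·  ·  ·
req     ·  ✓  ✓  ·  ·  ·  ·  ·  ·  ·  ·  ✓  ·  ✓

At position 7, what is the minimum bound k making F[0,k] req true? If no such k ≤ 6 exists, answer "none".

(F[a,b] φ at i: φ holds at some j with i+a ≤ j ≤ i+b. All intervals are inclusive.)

Scan j = 7,8,… for req:
  j=7: fails
  j=8: fails
  j=9: fails
  j=10: fails
  j=11: holds
First hit at j=11, so smallest k = 11-7 = 4.

4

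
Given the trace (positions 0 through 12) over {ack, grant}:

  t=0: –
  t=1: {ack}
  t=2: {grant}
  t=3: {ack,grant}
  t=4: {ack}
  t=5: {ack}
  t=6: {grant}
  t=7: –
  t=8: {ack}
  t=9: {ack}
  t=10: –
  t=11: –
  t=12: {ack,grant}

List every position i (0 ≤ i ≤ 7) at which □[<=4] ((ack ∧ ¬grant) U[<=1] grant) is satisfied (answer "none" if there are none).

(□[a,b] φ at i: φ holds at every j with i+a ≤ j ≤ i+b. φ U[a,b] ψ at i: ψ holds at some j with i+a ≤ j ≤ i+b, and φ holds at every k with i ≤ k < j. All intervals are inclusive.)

Evaluate at each i in [0,7]:
  i=0: ✗ (fails at j=0)
  i=1: ✗ (fails at j=4)
  i=2: ✗ (fails at j=4)
  i=3: ✗ (fails at j=4)
  i=4: ✗ (fails at j=4)
  i=5: ✗ (fails at j=7)
  i=6: ✗ (fails at j=7)
  i=7: ✗ (fails at j=7)

none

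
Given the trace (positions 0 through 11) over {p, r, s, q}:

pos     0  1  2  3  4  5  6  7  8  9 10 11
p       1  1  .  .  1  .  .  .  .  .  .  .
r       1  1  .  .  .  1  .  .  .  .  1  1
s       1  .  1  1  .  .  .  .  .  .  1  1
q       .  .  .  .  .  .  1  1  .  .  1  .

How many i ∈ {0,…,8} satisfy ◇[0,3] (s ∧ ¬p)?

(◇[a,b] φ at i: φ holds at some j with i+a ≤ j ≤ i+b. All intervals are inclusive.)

Evaluate at each i in [0,8]:
  i=0: ✓ (witness j=2)
  i=1: ✓ (witness j=2)
  i=2: ✓ (witness j=2)
  i=3: ✓ (witness j=3)
  i=4: ✗ (none in [4,7])
  i=5: ✗ (none in [5,8])
  i=6: ✗ (none in [6,9])
  i=7: ✓ (witness j=10)
  i=8: ✓ (witness j=10)
Positions where it holds: {0, 1, 2, 3, 7, 8} → 6.

6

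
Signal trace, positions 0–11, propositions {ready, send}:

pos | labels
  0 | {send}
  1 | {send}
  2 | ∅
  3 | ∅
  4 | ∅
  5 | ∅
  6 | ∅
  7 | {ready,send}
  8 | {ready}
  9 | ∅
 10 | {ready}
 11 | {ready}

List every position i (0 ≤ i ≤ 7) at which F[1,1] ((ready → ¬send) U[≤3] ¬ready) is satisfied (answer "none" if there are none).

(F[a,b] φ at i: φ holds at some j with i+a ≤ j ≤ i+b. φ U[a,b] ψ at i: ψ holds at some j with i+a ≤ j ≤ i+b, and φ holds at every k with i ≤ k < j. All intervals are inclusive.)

0, 1, 2, 3, 4, 5, 7

Evaluate at each i in [0,7]:
  i=0: ✓ (witness j=1)
  i=1: ✓ (witness j=2)
  i=2: ✓ (witness j=3)
  i=3: ✓ (witness j=4)
  i=4: ✓ (witness j=5)
  i=5: ✓ (witness j=6)
  i=6: ✗ (none in [7,7])
  i=7: ✓ (witness j=8)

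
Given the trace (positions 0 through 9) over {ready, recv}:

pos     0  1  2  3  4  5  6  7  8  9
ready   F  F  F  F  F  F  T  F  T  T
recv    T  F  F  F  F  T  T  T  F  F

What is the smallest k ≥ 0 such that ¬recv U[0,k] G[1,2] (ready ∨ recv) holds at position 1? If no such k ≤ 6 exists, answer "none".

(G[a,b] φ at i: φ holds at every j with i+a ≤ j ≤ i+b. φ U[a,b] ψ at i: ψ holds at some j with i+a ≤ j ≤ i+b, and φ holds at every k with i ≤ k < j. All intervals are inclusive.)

3

Need earliest j ≥ 1 with G[1,2] (ready ∨ recv), and ¬recv at every k in [1,j-1].
  j=1: rhs fails.
  j=2: rhs fails.
  j=3: rhs fails.
  j=4: rhs holds; lhs holds on [1,3]. k = 3.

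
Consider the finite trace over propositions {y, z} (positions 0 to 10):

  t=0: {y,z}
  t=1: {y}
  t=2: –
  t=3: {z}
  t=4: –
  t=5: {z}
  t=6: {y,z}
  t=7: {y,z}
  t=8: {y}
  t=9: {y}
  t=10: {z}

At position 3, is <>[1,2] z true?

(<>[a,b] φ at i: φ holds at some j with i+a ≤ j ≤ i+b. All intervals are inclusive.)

Check z at each j in [4,5]:
  j=4: false
  j=5: true
Found at j=5 → formula holds.

True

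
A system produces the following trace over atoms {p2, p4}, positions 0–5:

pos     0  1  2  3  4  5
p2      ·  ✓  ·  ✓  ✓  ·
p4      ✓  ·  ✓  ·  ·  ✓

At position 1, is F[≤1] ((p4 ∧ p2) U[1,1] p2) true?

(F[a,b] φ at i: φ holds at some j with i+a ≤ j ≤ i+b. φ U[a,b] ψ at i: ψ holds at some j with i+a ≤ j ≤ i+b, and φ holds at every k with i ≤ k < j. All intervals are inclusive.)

Does not hold

Check ((p4 ∧ p2) U[1,1] p2) at each j in [1,2]:
  j=1: fails
  j=2: fails
No position in the window satisfies it → formula fails.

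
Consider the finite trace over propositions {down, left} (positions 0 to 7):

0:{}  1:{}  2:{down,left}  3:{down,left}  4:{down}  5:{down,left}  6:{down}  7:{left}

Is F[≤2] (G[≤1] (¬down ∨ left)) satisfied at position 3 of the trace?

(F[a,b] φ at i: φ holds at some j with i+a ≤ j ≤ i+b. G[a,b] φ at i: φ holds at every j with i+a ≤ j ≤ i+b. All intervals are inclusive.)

Does not hold

Check G[≤1] (¬down ∨ left) at each j in [3,5]:
  j=3: fails at 4
  j=4: fails at 4
  j=5: fails at 6
No position in the window satisfies it → formula fails.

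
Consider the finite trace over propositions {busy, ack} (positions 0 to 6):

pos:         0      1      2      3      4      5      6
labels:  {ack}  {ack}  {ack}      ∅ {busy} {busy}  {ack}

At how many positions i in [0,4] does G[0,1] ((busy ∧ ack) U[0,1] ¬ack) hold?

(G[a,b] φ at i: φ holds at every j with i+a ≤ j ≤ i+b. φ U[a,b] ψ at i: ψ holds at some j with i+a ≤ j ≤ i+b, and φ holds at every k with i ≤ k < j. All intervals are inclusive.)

2

Evaluate at each i in [0,4]:
  i=0: ✗ (fails at j=0)
  i=1: ✗ (fails at j=1)
  i=2: ✗ (fails at j=2)
  i=3: ✓ (all of [3,4])
  i=4: ✓ (all of [4,5])
Positions where it holds: {3, 4} → 2.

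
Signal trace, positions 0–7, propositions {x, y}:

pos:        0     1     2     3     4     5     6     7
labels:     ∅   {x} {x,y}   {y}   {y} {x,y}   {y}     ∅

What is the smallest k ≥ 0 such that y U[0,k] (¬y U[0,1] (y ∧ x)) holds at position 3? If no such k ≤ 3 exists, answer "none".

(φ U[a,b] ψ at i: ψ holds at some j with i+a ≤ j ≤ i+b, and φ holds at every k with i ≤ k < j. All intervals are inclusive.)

2

Need earliest j ≥ 3 with (¬y U[0,1] (y ∧ x)), and y at every k in [3,j-1].
  j=3: rhs fails.
  j=4: rhs fails.
  j=5: rhs holds; lhs holds on [3,4]. k = 2.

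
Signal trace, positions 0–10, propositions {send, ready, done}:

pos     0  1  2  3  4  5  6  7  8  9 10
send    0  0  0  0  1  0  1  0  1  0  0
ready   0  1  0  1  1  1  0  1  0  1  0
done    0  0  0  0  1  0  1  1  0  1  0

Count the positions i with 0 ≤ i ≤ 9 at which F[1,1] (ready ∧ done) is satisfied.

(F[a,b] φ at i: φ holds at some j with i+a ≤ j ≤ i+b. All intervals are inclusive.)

3

Evaluate at each i in [0,9]:
  i=0: ✗ (none in [1,1])
  i=1: ✗ (none in [2,2])
  i=2: ✗ (none in [3,3])
  i=3: ✓ (witness j=4)
  i=4: ✗ (none in [5,5])
  i=5: ✗ (none in [6,6])
  i=6: ✓ (witness j=7)
  i=7: ✗ (none in [8,8])
  i=8: ✓ (witness j=9)
  i=9: ✗ (none in [10,10])
Positions where it holds: {3, 6, 8} → 3.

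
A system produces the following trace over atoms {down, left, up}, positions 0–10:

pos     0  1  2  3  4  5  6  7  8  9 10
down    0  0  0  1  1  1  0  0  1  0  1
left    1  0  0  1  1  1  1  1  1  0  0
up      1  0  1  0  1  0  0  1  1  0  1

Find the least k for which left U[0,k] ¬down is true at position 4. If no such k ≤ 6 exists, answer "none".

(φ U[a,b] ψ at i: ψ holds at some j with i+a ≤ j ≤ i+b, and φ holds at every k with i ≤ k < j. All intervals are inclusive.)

2

Need earliest j ≥ 4 with ¬down, and left at every k in [4,j-1].
  j=4: rhs fails.
  j=5: rhs fails.
  j=6: rhs holds; lhs holds on [4,5]. k = 2.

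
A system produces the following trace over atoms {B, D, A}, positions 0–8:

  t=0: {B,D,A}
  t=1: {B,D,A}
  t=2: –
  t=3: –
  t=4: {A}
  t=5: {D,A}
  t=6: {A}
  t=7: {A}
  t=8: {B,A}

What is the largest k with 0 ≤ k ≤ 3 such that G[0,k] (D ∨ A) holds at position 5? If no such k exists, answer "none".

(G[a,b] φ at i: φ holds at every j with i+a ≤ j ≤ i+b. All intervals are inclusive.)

3

(D ∨ A) must hold from j=5 onward; find where it first fails.
  j=5: holds
  j=6: holds
  j=7: holds
  j=8: holds
Holds through j=8; largest k = 3.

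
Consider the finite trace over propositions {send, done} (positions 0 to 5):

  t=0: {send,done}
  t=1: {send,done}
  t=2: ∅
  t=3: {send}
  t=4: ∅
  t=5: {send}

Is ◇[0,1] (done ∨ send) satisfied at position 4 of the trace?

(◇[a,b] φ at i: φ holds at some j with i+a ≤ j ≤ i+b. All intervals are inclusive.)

Check (done ∨ send) at each j in [4,5]:
  j=4: false
  j=5: true
Found at j=5 → formula holds.

Holds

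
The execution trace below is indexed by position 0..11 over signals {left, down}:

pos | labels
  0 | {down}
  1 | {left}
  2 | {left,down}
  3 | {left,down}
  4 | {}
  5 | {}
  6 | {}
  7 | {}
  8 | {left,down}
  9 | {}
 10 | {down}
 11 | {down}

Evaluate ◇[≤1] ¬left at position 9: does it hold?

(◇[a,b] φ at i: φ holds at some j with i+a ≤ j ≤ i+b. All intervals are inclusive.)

Holds

Check ¬left at each j in [9,10]:
  j=9: true
  j=10: true
Found at j=9 → formula holds.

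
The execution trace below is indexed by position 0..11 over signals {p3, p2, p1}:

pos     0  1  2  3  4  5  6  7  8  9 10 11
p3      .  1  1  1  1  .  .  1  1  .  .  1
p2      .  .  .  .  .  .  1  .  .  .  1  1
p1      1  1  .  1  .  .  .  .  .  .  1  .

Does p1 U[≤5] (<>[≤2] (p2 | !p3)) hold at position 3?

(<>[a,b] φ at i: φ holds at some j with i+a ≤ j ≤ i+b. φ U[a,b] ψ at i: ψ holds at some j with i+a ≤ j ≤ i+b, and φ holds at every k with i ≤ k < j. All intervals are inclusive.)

Need some j in [3,8] with <>[≤2] (p2 | !p3), and p1 at every k in [3,j-1].
  j=3: <>[≤2] (p2 | !p3) holds; no prefix to check → satisfied.

True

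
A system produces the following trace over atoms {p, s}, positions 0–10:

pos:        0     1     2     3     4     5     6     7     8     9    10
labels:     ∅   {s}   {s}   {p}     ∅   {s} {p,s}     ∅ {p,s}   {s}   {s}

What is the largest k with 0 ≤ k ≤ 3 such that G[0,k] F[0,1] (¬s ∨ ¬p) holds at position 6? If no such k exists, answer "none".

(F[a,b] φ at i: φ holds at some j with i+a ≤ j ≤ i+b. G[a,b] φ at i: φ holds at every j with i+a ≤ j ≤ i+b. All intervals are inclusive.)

F[0,1] (¬s ∨ ¬p) must hold from j=6 onward; find where it first fails.
  j=6: holds
  j=7: holds
  j=8: holds
  j=9: holds
Holds through j=9; largest k = 3.

3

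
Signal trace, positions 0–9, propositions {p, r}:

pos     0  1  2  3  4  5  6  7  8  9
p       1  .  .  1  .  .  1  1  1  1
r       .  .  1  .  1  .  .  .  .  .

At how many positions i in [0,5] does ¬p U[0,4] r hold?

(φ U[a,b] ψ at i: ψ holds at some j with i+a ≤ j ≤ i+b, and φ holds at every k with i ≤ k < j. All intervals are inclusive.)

3

Evaluate at each i in [0,5]:
  i=0: ✗ (lhs fails at k=0 before rhs at j=2)
  i=1: ✓ (rhs at j=2; lhs holds on [1,1])
  i=2: ✓ (rhs at j=2)
  i=3: ✗ (lhs fails at k=3 before rhs at j=4)
  i=4: ✓ (rhs at j=4)
  i=5: ✗ (no rhs in [5,9])
Positions where it holds: {1, 2, 4} → 3.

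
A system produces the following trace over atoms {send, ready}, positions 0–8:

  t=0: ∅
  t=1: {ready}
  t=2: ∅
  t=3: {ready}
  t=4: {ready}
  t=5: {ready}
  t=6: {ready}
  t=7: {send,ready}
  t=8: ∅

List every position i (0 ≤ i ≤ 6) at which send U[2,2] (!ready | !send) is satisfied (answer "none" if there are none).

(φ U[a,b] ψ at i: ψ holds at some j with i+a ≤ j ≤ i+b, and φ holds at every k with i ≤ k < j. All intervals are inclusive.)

none

Evaluate at each i in [0,6]:
  i=0: ✗ (lhs fails at k=0 before rhs at j=2)
  i=1: ✗ (lhs fails at k=1 before rhs at j=3)
  i=2: ✗ (lhs fails at k=2 before rhs at j=4)
  i=3: ✗ (lhs fails at k=3 before rhs at j=5)
  i=4: ✗ (lhs fails at k=4 before rhs at j=6)
  i=5: ✗ (no rhs in [7,7])
  i=6: ✗ (lhs fails at k=6 before rhs at j=8)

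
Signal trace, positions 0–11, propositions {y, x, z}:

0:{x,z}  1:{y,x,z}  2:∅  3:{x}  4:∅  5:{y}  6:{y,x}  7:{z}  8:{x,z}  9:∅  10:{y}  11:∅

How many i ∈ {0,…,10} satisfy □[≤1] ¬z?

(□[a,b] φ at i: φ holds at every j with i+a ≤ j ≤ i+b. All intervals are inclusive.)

6

Evaluate at each i in [0,10]:
  i=0: ✗ (fails at j=0)
  i=1: ✗ (fails at j=1)
  i=2: ✓ (all of [2,3])
  i=3: ✓ (all of [3,4])
  i=4: ✓ (all of [4,5])
  i=5: ✓ (all of [5,6])
  i=6: ✗ (fails at j=7)
  i=7: ✗ (fails at j=7)
  i=8: ✗ (fails at j=8)
  i=9: ✓ (all of [9,10])
  i=10: ✓ (all of [10,11])
Positions where it holds: {2, 3, 4, 5, 9, 10} → 6.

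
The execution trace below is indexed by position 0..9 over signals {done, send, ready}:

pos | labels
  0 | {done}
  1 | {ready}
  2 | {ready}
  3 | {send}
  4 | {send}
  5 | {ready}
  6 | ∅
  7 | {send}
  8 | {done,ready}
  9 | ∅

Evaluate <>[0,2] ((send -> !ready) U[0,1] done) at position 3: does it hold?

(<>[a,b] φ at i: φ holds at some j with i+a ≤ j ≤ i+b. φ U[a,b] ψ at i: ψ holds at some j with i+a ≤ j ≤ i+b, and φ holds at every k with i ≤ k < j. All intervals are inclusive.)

False

Check ((send -> !ready) U[0,1] done) at each j in [3,5]:
  j=3: fails
  j=4: fails
  j=5: fails
No position in the window satisfies it → formula fails.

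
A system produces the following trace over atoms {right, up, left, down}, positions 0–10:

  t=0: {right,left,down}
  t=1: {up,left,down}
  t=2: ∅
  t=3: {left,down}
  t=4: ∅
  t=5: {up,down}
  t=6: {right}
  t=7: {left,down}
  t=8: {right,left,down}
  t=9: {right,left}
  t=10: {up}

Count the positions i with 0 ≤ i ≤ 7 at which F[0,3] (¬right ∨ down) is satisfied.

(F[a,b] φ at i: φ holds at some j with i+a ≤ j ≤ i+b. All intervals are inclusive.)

8

Evaluate at each i in [0,7]:
  i=0: ✓ (witness j=0)
  i=1: ✓ (witness j=1)
  i=2: ✓ (witness j=2)
  i=3: ✓ (witness j=3)
  i=4: ✓ (witness j=4)
  i=5: ✓ (witness j=5)
  i=6: ✓ (witness j=7)
  i=7: ✓ (witness j=7)
Positions where it holds: {0, 1, 2, 3, 4, 5, 6, 7} → 8.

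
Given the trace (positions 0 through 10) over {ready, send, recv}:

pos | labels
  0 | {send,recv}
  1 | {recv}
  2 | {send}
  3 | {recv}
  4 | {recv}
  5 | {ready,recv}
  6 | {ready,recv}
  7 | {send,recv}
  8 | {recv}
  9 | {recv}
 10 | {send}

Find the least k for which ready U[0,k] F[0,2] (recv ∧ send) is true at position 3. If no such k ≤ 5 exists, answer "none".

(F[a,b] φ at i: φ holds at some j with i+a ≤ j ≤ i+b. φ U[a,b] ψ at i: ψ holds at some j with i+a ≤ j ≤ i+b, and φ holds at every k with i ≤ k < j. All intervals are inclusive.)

Need earliest j ≥ 3 with F[0,2] (recv ∧ send), and ready at every k in [3,j-1].
  j=3: rhs fails.
  j=4: rhs fails.
  j=5: rhs holds but lhs fails at k=3.
  j=6: rhs holds but lhs fails at k=3.
  j=7: rhs holds but lhs fails at k=3.
  j=8: rhs fails.
No witness within the range → none.

none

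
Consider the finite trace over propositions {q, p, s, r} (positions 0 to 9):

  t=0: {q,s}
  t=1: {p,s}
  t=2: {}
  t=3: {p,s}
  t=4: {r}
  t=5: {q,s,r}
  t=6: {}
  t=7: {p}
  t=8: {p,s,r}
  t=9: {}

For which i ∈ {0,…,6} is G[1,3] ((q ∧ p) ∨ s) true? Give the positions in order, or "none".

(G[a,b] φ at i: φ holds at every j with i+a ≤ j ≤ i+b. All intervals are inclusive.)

none

Evaluate at each i in [0,6]:
  i=0: ✗ (fails at j=2)
  i=1: ✗ (fails at j=2)
  i=2: ✗ (fails at j=4)
  i=3: ✗ (fails at j=4)
  i=4: ✗ (fails at j=6)
  i=5: ✗ (fails at j=6)
  i=6: ✗ (fails at j=7)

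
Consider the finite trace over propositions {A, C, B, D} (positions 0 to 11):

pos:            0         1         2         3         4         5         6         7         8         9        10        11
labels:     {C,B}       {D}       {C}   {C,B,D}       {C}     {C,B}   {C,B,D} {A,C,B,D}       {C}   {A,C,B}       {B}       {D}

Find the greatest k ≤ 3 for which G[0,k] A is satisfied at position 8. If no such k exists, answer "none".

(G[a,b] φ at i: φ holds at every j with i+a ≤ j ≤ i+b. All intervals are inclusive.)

A must hold from j=8 onward; find where it first fails.
  j=8: fails → no k works.

none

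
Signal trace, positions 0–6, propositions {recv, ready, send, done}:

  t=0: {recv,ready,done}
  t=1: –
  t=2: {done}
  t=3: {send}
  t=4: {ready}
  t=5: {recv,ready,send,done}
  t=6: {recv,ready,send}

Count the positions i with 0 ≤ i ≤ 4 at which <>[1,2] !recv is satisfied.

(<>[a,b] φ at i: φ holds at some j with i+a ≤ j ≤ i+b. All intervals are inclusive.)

4

Evaluate at each i in [0,4]:
  i=0: ✓ (witness j=1)
  i=1: ✓ (witness j=2)
  i=2: ✓ (witness j=3)
  i=3: ✓ (witness j=4)
  i=4: ✗ (none in [5,6])
Positions where it holds: {0, 1, 2, 3} → 4.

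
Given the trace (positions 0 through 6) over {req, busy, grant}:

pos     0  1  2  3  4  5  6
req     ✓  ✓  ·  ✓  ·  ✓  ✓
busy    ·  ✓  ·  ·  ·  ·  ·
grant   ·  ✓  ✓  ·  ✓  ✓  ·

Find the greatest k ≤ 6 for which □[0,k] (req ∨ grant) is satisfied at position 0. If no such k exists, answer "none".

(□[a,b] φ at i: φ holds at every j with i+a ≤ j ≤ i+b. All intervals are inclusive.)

6

(req ∨ grant) must hold from j=0 onward; find where it first fails.
  j=0: holds
  j=1: holds
  j=2: holds
  j=3: holds
  j=4: holds
  j=5: holds
  j=6: holds
Holds through j=6; largest k = 6.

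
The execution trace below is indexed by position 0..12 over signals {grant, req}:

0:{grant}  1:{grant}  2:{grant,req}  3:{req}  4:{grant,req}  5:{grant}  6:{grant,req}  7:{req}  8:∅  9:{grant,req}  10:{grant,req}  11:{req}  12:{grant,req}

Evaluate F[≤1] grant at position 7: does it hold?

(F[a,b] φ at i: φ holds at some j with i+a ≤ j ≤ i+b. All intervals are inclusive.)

False

Check grant at each j in [7,8]:
  j=7: false
  j=8: false
No position in the window satisfies it → formula fails.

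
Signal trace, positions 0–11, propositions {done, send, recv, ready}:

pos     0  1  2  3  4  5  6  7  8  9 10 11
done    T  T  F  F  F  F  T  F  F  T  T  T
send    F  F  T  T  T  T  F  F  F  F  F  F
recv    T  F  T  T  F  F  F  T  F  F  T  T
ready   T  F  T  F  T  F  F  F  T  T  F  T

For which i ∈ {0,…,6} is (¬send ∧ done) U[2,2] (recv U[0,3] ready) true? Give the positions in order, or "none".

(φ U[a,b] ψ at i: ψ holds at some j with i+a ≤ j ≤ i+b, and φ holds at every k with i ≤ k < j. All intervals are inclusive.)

0

Evaluate at each i in [0,6]:
  i=0: ✓ (rhs at j=2; lhs holds on [0,1])
  i=1: ✗ (lhs fails at k=2 before rhs at j=3)
  i=2: ✗ (lhs fails at k=2 before rhs at j=4)
  i=3: ✗ (no rhs in [5,5])
  i=4: ✗ (no rhs in [6,6])
  i=5: ✗ (lhs fails at k=5 before rhs at j=7)
  i=6: ✗ (lhs fails at k=7 before rhs at j=8)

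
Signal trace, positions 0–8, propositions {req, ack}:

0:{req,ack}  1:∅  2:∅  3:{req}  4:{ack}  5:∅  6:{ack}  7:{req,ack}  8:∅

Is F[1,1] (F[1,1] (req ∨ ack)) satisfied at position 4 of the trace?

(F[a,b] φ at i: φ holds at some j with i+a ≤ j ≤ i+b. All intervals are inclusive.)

Check F[1,1] (req ∨ ack) at each j in [5,5]:
  j=5: holds (witness at 6)
Found at j=5 → formula holds.

Holds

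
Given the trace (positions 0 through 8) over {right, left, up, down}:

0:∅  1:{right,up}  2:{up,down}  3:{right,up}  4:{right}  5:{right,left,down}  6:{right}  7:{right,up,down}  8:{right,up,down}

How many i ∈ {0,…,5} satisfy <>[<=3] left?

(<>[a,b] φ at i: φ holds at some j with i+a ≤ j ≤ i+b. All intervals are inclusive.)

Evaluate at each i in [0,5]:
  i=0: ✗ (none in [0,3])
  i=1: ✗ (none in [1,4])
  i=2: ✓ (witness j=5)
  i=3: ✓ (witness j=5)
  i=4: ✓ (witness j=5)
  i=5: ✓ (witness j=5)
Positions where it holds: {2, 3, 4, 5} → 4.

4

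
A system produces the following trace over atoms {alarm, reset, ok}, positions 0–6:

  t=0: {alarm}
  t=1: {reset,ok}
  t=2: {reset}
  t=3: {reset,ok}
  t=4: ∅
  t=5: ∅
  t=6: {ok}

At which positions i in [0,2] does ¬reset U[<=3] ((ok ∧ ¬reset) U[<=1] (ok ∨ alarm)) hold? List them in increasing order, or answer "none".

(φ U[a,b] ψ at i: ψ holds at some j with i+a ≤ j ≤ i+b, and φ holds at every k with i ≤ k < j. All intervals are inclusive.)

0, 1

Evaluate at each i in [0,2]:
  i=0: ✓ (rhs at j=0)
  i=1: ✓ (rhs at j=1)
  i=2: ✗ (lhs fails at k=2 before rhs at j=3)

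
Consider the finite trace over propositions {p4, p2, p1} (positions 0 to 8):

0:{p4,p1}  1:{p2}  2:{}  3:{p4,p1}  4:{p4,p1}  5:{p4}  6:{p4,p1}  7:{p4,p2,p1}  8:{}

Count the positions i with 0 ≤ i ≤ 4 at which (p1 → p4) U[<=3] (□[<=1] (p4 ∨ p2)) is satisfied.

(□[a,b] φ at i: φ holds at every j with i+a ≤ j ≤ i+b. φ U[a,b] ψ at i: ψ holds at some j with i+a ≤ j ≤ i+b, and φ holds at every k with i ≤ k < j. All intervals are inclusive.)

5

Evaluate at each i in [0,4]:
  i=0: ✓ (rhs at j=0)
  i=1: ✓ (rhs at j=3; lhs holds on [1,2])
  i=2: ✓ (rhs at j=3; lhs holds on [2,2])
  i=3: ✓ (rhs at j=3)
  i=4: ✓ (rhs at j=4)
Positions where it holds: {0, 1, 2, 3, 4} → 5.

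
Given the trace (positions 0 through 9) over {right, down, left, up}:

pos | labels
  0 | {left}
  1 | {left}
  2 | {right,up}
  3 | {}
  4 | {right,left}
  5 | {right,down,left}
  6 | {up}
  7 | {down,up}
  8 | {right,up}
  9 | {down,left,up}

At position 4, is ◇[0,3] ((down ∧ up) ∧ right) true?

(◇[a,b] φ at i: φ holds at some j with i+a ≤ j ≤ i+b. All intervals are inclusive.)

Check ((down ∧ up) ∧ right) at each j in [4,7]:
  j=4: false
  j=5: false
  j=6: false
  j=7: false
No position in the window satisfies it → formula fails.

False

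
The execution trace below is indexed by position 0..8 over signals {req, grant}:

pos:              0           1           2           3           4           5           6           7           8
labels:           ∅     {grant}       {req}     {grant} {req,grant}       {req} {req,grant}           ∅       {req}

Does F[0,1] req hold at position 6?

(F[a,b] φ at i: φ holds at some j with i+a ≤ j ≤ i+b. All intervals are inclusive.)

Check req at each j in [6,7]:
  j=6: true
  j=7: false
Found at j=6 → formula holds.

True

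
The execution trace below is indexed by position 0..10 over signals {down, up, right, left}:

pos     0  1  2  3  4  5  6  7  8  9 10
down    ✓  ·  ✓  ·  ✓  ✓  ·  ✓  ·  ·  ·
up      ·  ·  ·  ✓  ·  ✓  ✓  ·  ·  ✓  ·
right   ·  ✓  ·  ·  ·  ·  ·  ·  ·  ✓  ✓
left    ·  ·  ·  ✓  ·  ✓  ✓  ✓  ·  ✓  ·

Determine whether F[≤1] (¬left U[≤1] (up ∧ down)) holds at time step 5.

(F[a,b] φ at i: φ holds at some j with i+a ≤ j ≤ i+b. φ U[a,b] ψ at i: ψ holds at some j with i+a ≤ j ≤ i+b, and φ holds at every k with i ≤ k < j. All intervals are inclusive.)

Yes

Check (¬left U[≤1] (up ∧ down)) at each j in [5,6]:
  j=5: holds
  j=6: fails
Found at j=5 → formula holds.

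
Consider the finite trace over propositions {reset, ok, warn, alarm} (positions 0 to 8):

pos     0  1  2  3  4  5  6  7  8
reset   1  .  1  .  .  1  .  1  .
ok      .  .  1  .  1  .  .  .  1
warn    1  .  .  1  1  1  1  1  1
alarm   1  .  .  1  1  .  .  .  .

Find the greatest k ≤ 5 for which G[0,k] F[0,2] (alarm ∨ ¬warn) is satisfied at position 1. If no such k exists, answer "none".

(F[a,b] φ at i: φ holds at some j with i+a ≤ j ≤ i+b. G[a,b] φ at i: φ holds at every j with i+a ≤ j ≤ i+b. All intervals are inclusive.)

3

F[0,2] (alarm ∨ ¬warn) must hold from j=1 onward; find where it first fails.
  j=1: holds
  j=2: holds
  j=3: holds
  j=4: holds
  j=5: fails
Holds on [1,4], so largest k = 3.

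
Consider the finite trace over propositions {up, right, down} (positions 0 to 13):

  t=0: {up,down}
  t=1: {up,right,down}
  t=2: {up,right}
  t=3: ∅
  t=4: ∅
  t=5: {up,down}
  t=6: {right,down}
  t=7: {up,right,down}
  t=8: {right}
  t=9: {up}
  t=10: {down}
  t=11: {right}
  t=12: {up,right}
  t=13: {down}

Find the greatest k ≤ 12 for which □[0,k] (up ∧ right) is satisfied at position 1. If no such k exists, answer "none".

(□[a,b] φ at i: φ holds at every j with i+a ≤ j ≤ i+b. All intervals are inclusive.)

(up ∧ right) must hold from j=1 onward; find where it first fails.
  j=1: holds
  j=2: holds
  j=3: fails
Holds on [1,2], so largest k = 1.

1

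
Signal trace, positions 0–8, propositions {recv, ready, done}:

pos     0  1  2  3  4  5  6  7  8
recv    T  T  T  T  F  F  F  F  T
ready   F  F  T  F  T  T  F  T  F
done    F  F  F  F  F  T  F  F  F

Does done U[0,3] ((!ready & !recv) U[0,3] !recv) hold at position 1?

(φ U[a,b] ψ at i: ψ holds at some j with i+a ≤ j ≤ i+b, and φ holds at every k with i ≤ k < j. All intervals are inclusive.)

Need some j in [1,4] with ((!ready & !recv) U[0,3] !recv), and done at every k in [1,j-1].
  j=1: ((!ready & !recv) U[0,3] !recv) — fails.
  j=2: ((!ready & !recv) U[0,3] !recv) — fails.
  j=3: ((!ready & !recv) U[0,3] !recv) — fails.
  j=4: ((!ready & !recv) U[0,3] !recv) holds, but done fails at k=1 → not this j.
No j in the window works → until fails.

Does not hold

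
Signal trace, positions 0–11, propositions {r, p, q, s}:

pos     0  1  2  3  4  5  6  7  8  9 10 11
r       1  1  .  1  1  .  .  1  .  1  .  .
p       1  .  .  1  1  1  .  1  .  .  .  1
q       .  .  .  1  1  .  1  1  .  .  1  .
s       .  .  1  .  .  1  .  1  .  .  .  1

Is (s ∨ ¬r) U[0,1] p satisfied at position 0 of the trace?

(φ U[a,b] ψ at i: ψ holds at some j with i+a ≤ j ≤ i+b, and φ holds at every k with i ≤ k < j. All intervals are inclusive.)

Need some j in [0,1] with p, and (s ∨ ¬r) at every k in [0,j-1].
  j=0: p holds; no prefix to check → satisfied.

Yes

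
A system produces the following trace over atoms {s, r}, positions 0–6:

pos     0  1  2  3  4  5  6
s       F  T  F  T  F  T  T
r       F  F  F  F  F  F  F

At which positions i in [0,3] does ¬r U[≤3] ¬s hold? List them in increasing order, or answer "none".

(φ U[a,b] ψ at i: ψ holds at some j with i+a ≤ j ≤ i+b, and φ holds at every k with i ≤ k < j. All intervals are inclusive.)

Evaluate at each i in [0,3]:
  i=0: ✓ (rhs at j=0)
  i=1: ✓ (rhs at j=2; lhs holds on [1,1])
  i=2: ✓ (rhs at j=2)
  i=3: ✓ (rhs at j=4; lhs holds on [3,3])

0, 1, 2, 3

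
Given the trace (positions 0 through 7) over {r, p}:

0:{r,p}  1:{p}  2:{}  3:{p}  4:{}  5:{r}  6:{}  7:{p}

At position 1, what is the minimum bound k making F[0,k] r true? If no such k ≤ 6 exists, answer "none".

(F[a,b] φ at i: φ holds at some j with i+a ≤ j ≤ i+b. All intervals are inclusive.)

4

Scan j = 1,2,… for r:
  j=1: fails
  j=2: fails
  j=3: fails
  j=4: fails
  j=5: holds
First hit at j=5, so smallest k = 5-1 = 4.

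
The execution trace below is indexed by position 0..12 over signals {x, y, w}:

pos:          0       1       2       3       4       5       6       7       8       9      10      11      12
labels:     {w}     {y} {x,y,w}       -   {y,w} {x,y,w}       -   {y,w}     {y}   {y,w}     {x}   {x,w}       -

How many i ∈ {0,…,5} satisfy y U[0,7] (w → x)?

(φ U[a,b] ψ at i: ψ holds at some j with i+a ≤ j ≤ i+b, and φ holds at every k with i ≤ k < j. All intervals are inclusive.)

5

Evaluate at each i in [0,5]:
  i=0: ✗ (lhs fails at k=0 before rhs at j=1)
  i=1: ✓ (rhs at j=1)
  i=2: ✓ (rhs at j=2)
  i=3: ✓ (rhs at j=3)
  i=4: ✓ (rhs at j=5; lhs holds on [4,4])
  i=5: ✓ (rhs at j=5)
Positions where it holds: {1, 2, 3, 4, 5} → 5.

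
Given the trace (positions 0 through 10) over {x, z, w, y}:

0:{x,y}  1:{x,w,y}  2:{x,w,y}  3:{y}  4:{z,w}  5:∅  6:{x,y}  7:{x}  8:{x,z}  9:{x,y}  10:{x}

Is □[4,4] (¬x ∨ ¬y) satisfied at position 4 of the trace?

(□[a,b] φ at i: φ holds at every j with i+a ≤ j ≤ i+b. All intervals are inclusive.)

Yes

Check (¬x ∨ ¬y) at every j in [8,8]:
  j=8: true
All positions satisfy it → formula holds.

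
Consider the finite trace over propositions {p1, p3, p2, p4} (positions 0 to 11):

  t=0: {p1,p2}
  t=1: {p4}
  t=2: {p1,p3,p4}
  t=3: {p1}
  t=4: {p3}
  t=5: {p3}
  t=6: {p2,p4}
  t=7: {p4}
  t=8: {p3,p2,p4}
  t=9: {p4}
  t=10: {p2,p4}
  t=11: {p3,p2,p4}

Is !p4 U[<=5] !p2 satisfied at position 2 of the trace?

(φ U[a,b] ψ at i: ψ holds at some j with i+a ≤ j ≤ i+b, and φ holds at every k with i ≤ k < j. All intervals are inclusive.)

Need some j in [2,7] with !p2, and !p4 at every k in [2,j-1].
  j=2: !p2 holds; no prefix to check → satisfied.

Yes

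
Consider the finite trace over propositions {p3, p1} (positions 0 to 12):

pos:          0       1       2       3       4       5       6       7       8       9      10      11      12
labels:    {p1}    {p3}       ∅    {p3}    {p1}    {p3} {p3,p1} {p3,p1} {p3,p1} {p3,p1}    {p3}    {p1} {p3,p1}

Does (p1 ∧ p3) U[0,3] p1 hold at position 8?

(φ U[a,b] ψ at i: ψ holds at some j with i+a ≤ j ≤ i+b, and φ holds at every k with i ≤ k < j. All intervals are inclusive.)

Need some j in [8,11] with p1, and (p1 ∧ p3) at every k in [8,j-1].
  j=8: p1 holds; no prefix to check → satisfied.

Yes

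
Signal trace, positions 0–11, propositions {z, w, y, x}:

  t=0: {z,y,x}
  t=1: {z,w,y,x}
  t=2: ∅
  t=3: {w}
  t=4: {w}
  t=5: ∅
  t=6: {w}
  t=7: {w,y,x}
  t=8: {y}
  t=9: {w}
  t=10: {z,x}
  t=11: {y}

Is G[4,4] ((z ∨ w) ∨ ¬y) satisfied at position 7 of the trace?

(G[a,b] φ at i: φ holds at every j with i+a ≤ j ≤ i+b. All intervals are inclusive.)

Does not hold

Check ((z ∨ w) ∨ ¬y) at every j in [11,11]:
  j=11: false
Fails at j=11 → formula fails.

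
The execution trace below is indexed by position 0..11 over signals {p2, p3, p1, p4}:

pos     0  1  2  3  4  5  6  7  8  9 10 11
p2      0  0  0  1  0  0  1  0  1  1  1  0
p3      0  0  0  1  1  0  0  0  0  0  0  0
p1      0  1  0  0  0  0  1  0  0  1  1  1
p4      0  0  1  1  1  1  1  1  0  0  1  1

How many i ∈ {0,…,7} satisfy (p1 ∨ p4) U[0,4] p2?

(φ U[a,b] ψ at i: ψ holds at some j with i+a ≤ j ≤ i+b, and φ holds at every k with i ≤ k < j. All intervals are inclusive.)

Evaluate at each i in [0,7]:
  i=0: ✗ (lhs fails at k=0 before rhs at j=3)
  i=1: ✓ (rhs at j=3; lhs holds on [1,2])
  i=2: ✓ (rhs at j=3; lhs holds on [2,2])
  i=3: ✓ (rhs at j=3)
  i=4: ✓ (rhs at j=6; lhs holds on [4,5])
  i=5: ✓ (rhs at j=6; lhs holds on [5,5])
  i=6: ✓ (rhs at j=6)
  i=7: ✓ (rhs at j=8; lhs holds on [7,7])
Positions where it holds: {1, 2, 3, 4, 5, 6, 7} → 7.

7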